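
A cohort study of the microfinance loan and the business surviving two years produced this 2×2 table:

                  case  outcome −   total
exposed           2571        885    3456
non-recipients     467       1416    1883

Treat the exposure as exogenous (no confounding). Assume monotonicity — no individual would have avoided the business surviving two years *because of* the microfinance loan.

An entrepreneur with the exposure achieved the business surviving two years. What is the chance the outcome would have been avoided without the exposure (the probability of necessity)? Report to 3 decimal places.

p₁ = P(outcome | exposed) = 2571/3456 = 0.74392
p₀ = P(outcome | unexposed) = 467/1883 = 0.24801
Under exogeneity and monotonicity, PN = (p₁ − p₀) / p₁.
PN = (0.74392 − 0.24801) / 0.74392 = 0.49592 / 0.74392 ≈ 0.6666

PN ≈ 0.667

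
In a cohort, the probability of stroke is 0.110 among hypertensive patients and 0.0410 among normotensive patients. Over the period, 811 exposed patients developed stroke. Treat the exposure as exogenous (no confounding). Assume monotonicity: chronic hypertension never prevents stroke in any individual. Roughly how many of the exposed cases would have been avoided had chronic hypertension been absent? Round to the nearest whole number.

about 509 cases

Let p₁ = 0.11, p₀ = 0.041.
PN = (p₁ − p₀)/p₁ = (0.11 − 0.041) / 0.11 ≈ 0.62727.
Attributable cases ≈ PN × (exposed cases) = 0.62727 × 811 ≈ 508.72.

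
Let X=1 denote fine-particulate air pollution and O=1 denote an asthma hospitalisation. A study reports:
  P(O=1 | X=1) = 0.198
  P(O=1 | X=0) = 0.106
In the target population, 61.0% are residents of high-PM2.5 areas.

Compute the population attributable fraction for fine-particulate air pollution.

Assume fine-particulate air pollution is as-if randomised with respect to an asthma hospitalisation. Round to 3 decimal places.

Let p₁ = 0.198, p₀ = 0.106.
Overall risk P(Y=1) = π·p₁ + (1−π)·p₀ = 0.61×0.198 + 0.39×0.106 = 0.16212.
Under exogeneity, PAF = [P(Y=1) − p₀] / P(Y=1).
PAF = (0.16212 − 0.106) / 0.16212 ≈ 0.3462

PAF ≈ 0.346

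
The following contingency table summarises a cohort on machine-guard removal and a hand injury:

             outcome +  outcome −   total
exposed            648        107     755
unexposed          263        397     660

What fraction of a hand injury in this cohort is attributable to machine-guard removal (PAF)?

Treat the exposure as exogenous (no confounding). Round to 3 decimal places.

p₁ = P(outcome | exposed) = 648/755 = 0.85828
p₀ = P(outcome | unexposed) = 263/660 = 0.39848
Exposure prevalence π = 755/1415 = 0.53357; overall risk P(Y=1) = 0.64382.
Under exogeneity, PAF = [P(Y=1) − p₀]/P(Y=1).
PAF = (0.64382 − 0.39848) / 0.64382 ≈ 0.3811

PAF ≈ 0.381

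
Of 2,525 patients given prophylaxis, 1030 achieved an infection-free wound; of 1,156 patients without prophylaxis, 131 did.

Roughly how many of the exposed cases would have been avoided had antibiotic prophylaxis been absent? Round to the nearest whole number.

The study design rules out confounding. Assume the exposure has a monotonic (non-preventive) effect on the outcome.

p₁ = P(outcome | exposed) = 1030/2525 = 0.40792
p₀ = P(outcome | unexposed) = 131/1156 = 0.11332
PN = (p₁ − p₀)/p₁ = (0.40792 − 0.11332) / 0.40792 ≈ 0.72220.
Attributable cases ≈ PN × (exposed cases) = 0.72220 × 1030 ≈ 743.86.

about 744 cases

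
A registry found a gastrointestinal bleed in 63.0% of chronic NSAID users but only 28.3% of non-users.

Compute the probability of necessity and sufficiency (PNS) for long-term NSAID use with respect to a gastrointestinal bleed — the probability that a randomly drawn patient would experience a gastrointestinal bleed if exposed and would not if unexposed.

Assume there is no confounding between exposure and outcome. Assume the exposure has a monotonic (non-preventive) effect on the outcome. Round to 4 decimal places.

p₁ = 0.63, p₀ = 0.283.
Under exogeneity and monotonicity, PNS = p₁ − p₀.
PNS = 0.63 − 0.283 = 0.347

PNS ≈ 0.3470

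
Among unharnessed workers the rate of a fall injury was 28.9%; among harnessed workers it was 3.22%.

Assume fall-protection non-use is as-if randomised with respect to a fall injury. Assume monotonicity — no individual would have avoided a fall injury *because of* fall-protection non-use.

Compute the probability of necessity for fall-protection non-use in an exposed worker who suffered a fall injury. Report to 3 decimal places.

p₁ = 0.289, p₀ = 0.0322.
Under exogeneity and monotonicity, PN = (p₁ − p₀) / p₁.
PN = (0.289 − 0.0322) / 0.289 = 0.2568 / 0.289 ≈ 0.8886

PN ≈ 0.889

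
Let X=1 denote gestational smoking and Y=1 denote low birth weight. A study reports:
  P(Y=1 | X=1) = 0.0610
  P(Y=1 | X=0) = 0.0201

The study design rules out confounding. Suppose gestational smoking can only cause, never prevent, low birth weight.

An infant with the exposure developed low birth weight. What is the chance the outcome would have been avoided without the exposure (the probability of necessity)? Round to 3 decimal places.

PN ≈ 0.670

Let p₁ = 0.061, p₀ = 0.0201.
Under exogeneity and monotonicity, PN = (p₁ − p₀) / p₁.
PN = (0.061 − 0.0201) / 0.061 = 0.0409 / 0.061 ≈ 0.6705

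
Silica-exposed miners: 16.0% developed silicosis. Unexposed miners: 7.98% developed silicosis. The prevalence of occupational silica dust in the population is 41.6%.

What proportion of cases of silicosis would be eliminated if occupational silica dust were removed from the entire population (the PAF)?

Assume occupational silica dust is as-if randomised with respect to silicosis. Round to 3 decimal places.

PAF ≈ 0.295

p₁ = 0.16, p₀ = 0.0798.
Overall risk P(Y=1) = π·p₁ + (1−π)·p₀ = 0.416×0.16 + 0.584×0.0798 = 0.11316.
Under exogeneity, PAF = [P(Y=1) − p₀] / P(Y=1).
PAF = (0.11316 − 0.0798) / 0.11316 ≈ 0.2948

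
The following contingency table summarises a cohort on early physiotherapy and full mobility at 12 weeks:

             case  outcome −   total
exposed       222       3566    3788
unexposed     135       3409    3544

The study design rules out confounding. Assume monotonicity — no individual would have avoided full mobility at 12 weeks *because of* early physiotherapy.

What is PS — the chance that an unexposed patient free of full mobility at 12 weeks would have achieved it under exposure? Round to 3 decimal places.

p₁ = P(outcome | exposed) = 222/3788 = 0.058606
p₀ = P(outcome | unexposed) = 135/3544 = 0.038093
Under exogeneity and monotonicity, PS = (p₁ − p₀)/(1 − p₀).
PS = (0.058606 − 0.038093) / 0.96191 ≈ 0.0213

PS ≈ 0.021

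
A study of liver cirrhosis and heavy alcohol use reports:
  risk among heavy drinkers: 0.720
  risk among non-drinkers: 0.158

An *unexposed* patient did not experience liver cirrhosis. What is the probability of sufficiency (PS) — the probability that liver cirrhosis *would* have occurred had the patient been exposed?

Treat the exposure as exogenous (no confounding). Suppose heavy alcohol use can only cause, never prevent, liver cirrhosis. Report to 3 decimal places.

PS ≈ 0.667

Let p₁ = 0.72, p₀ = 0.158.
Under exogeneity and monotonicity, PS = (p₁ − p₀) / (1 − p₀).
PS = (0.72 − 0.158) / (1 − 0.158) = 0.562 / 0.842 ≈ 0.6675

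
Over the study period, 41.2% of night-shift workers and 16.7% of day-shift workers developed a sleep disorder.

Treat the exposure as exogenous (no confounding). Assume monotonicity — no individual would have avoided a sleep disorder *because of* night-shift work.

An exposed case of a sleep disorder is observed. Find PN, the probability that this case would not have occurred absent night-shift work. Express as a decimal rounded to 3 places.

PN ≈ 0.595

p₁ = 0.412, p₀ = 0.167.
Under exogeneity and monotonicity, PN = (p₁ − p₀) / p₁.
PN = (0.412 − 0.167) / 0.412 = 0.245 / 0.412 ≈ 0.5947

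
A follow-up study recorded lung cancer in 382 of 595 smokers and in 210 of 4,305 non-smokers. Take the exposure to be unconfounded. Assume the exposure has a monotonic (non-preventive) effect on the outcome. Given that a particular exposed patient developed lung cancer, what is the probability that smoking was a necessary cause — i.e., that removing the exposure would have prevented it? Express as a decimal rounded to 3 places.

PN ≈ 0.924

p₁ = P(outcome | exposed) = 382/595 = 0.64202
p₀ = P(outcome | unexposed) = 210/4305 = 0.04878
Under exogeneity and monotonicity, PN = (p₁ − p₀) / p₁.
PN = (0.64202 − 0.04878) / 0.64202 = 0.59324 / 0.64202 ≈ 0.9240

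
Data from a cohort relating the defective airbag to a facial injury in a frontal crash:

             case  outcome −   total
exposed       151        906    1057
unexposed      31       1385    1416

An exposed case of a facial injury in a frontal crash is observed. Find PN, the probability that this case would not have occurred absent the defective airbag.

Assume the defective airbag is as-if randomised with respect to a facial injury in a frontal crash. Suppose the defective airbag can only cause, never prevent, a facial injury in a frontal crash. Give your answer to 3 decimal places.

PN ≈ 0.847

p₁ = P(outcome | exposed) = 151/1057 = 0.14286
p₀ = P(outcome | unexposed) = 31/1416 = 0.021893
Under exogeneity and monotonicity, PN = (p₁ − p₀)/p₁.
PN = (0.14286 − 0.021893) / 0.14286 ≈ 0.8468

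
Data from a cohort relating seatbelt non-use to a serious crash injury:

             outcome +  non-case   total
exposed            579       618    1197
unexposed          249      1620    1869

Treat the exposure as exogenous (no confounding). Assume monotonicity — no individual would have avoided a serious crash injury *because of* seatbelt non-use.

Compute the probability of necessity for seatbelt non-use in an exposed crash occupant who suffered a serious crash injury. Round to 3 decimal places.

p₁ = P(outcome | exposed) = 579/1197 = 0.48371
p₀ = P(outcome | unexposed) = 249/1869 = 0.13323
Under exogeneity and monotonicity, PN = (p₁ − p₀) / p₁.
PN = (0.48371 − 0.13323) / 0.48371 = 0.35048 / 0.48371 ≈ 0.7246

PN ≈ 0.725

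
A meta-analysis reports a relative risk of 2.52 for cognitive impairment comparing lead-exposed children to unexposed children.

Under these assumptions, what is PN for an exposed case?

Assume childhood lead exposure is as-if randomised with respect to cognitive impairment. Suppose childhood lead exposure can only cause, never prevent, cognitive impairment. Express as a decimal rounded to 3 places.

PN ≈ 0.603

Under exogeneity and monotonicity, PN = (RR − 1) / RR = 1 − 1/RR.
PN = (2.52 − 1) / 2.52 = 1.52 / 2.52 ≈ 0.6032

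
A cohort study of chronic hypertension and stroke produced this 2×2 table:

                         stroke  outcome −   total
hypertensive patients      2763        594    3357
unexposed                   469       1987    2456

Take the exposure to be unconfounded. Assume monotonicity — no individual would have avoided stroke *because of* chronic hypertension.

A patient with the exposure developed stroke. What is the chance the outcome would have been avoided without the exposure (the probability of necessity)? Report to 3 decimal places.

p₁ = P(outcome | exposed) = 2763/3357 = 0.82306
p₀ = P(outcome | unexposed) = 469/2456 = 0.19096
Under exogeneity and monotonicity, PN = (p₁ − p₀) / p₁.
PN = (0.82306 − 0.19096) / 0.82306 = 0.6321 / 0.82306 ≈ 0.7680

PN ≈ 0.768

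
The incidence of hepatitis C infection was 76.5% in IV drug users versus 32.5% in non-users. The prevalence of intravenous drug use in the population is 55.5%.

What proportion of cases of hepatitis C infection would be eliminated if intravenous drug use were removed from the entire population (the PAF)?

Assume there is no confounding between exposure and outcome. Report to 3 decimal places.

PAF ≈ 0.429

p₁ = 0.765, p₀ = 0.325.
Overall risk P(Y=1) = π·p₁ + (1−π)·p₀ = 0.555×0.765 + 0.445×0.325 = 0.5692.
Under exogeneity, PAF = [P(Y=1) − p₀] / P(Y=1).
PAF = (0.5692 − 0.325) / 0.5692 ≈ 0.4290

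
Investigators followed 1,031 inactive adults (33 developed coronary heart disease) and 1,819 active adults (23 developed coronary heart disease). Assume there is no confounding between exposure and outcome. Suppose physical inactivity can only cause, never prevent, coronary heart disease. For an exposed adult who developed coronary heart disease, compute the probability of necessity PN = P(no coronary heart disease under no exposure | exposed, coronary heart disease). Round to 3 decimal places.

PN ≈ 0.605

p₁ = P(outcome | exposed) = 33/1031 = 0.032008
p₀ = P(outcome | unexposed) = 23/1819 = 0.012644
Under exogeneity and monotonicity, PN = (p₁ − p₀) / p₁.
PN = (0.032008 − 0.012644) / 0.032008 = 0.019363 / 0.032008 ≈ 0.6050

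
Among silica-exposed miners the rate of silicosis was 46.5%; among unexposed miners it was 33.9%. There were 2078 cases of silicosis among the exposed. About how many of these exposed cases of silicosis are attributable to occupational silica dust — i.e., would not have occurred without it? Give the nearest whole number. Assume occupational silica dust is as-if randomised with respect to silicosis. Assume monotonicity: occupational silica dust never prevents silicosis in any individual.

p₁ = 0.465, p₀ = 0.339.
PN = (p₁ − p₀)/p₁ = (0.465 − 0.339) / 0.465 ≈ 0.27097.
Attributable cases ≈ PN × (exposed cases) = 0.27097 × 2078 ≈ 563.07.

about 563 cases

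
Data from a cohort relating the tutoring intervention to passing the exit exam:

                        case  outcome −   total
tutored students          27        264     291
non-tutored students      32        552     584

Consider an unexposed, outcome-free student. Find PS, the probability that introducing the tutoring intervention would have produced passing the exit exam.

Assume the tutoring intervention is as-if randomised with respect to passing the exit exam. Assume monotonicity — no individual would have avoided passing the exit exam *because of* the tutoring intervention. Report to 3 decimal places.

PS ≈ 0.040

p₁ = P(outcome | exposed) = 27/291 = 0.092784
p₀ = P(outcome | unexposed) = 32/584 = 0.054795
Under exogeneity and monotonicity, PS = (p₁ − p₀) / (1 − p₀).
PS = (0.092784 − 0.054795) / (1 − 0.054795) = 0.037989 / 0.94521 ≈ 0.0402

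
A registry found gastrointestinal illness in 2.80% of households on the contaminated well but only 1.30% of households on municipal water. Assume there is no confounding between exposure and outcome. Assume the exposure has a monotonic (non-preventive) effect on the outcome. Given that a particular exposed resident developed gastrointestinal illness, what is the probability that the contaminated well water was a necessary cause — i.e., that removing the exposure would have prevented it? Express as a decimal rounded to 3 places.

p₁ = 0.028, p₀ = 0.013.
Under exogeneity and monotonicity, PN = (p₁ − p₀) / p₁.
PN = (0.028 − 0.013) / 0.028 = 0.015 / 0.028 ≈ 0.5357

PN ≈ 0.536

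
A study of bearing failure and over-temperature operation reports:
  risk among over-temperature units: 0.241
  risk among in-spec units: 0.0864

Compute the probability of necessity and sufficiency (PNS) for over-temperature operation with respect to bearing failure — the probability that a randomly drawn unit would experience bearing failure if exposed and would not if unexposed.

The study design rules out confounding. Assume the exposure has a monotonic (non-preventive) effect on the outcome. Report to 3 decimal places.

Let p₁ = 0.241, p₀ = 0.0864.
Under exogeneity and monotonicity, PNS = p₁ − p₀.
PNS = 0.241 − 0.0864 = 0.1546

PNS ≈ 0.155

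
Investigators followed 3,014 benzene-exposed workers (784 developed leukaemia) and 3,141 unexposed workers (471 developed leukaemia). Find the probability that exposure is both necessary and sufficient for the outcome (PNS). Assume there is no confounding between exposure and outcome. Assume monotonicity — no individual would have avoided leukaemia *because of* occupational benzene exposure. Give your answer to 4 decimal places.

p₁ = P(outcome | exposed) = 784/3014 = 0.26012
p₀ = P(outcome | unexposed) = 471/3141 = 0.14995
Under exogeneity and monotonicity, PNS = p₁ − p₀.
PNS = 0.26012 − 0.14995 = 0.11017

PNS ≈ 0.1102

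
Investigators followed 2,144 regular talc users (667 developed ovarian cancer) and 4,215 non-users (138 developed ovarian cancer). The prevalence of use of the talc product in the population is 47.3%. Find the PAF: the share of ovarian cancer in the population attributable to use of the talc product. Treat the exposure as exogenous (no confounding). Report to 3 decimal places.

p₁ = P(outcome | exposed) = 667/2144 = 0.3111
p₀ = P(outcome | unexposed) = 138/4215 = 0.03274
Overall risk P(Y=1) = π·p₁ + (1−π)·p₀ = 0.473×0.3111 + 0.527×0.03274 = 0.1644.
Under exogeneity, PAF = [P(Y=1) − p₀] / P(Y=1).
PAF = (0.1644 − 0.03274) / 0.1644 ≈ 0.8009

PAF ≈ 0.801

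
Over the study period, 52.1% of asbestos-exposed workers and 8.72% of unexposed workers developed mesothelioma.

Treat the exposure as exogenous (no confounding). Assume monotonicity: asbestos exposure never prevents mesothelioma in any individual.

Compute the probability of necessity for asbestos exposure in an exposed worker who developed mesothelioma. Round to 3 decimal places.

PN ≈ 0.833

p₁ = 0.521, p₀ = 0.0872.
Under exogeneity and monotonicity, PN = (p₁ − p₀) / p₁.
PN = (0.521 − 0.0872) / 0.521 = 0.4338 / 0.521 ≈ 0.8326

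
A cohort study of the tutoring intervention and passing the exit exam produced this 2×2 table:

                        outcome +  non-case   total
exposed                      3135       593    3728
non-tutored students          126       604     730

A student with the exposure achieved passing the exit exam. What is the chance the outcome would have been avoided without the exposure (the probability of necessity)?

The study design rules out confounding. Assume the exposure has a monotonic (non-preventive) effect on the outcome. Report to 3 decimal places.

PN ≈ 0.795

p₁ = P(outcome | exposed) = 3135/3728 = 0.84093
p₀ = P(outcome | unexposed) = 126/730 = 0.1726
Under exogeneity and monotonicity, PN = (p₁ − p₀) / p₁.
PN = (0.84093 − 0.1726) / 0.84093 = 0.66833 / 0.84093 ≈ 0.7947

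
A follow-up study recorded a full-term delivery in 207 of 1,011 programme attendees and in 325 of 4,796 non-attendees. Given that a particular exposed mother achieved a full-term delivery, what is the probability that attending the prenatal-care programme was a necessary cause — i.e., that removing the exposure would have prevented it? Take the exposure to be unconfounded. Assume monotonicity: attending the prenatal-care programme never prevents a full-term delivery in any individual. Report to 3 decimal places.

p₁ = P(outcome | exposed) = 207/1011 = 0.20475
p₀ = P(outcome | unexposed) = 325/4796 = 0.067765
Under exogeneity and monotonicity, PN = (p₁ − p₀) / p₁.
PN = (0.20475 − 0.067765) / 0.20475 = 0.13698 / 0.20475 ≈ 0.6690

PN ≈ 0.669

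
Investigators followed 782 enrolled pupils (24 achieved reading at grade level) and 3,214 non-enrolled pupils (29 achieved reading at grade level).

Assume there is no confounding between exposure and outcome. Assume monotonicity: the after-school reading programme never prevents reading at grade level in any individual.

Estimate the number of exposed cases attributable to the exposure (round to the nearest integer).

about 17 cases

p₁ = P(outcome | exposed) = 24/782 = 0.030691
p₀ = P(outcome | unexposed) = 29/3214 = 0.009023
PN = (p₁ − p₀)/p₁ = (0.030691 − 0.009023) / 0.030691 ≈ 0.70600.
Attributable cases ≈ PN × (exposed cases) = 0.70600 × 24 ≈ 16.94.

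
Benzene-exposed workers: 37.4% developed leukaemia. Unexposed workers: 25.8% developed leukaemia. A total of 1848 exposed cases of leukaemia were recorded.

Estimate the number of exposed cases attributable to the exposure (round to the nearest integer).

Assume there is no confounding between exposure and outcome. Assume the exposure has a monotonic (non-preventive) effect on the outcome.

about 573 cases

p₁ = 0.374, p₀ = 0.258.
PN = (p₁ − p₀)/p₁ = (0.374 − 0.258) / 0.374 ≈ 0.31016.
Attributable cases ≈ PN × (exposed cases) = 0.31016 × 1848 ≈ 573.18.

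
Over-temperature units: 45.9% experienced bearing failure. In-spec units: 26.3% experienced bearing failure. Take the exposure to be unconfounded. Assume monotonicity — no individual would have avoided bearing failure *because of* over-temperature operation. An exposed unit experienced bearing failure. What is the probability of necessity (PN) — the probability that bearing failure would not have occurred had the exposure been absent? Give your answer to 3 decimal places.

PN ≈ 0.427

p₁ = 0.459, p₀ = 0.263.
Under exogeneity and monotonicity, PN = (p₁ − p₀) / p₁.
PN = (0.459 − 0.263) / 0.459 = 0.196 / 0.459 ≈ 0.4270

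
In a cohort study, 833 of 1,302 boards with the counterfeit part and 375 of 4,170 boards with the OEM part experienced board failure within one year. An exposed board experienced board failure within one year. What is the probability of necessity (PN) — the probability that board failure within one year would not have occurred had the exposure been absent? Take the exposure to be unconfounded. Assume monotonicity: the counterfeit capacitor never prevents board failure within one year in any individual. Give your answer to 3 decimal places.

PN ≈ 0.859

p₁ = P(outcome | exposed) = 833/1302 = 0.63978
p₀ = P(outcome | unexposed) = 375/4170 = 0.089928
Under exogeneity and monotonicity, PN = (p₁ − p₀) / p₁.
PN = (0.63978 − 0.089928) / 0.63978 = 0.54986 / 0.63978 ≈ 0.8594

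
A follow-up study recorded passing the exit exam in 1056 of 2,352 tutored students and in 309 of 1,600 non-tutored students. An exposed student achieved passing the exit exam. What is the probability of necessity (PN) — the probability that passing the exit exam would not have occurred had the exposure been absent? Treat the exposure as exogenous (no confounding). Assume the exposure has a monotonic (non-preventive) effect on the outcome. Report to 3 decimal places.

p₁ = P(outcome | exposed) = 1056/2352 = 0.44898
p₀ = P(outcome | unexposed) = 309/1600 = 0.19312
Under exogeneity and monotonicity, PN = (p₁ − p₀) / p₁.
PN = (0.44898 − 0.19312) / 0.44898 = 0.25585 / 0.44898 ≈ 0.5699

PN ≈ 0.570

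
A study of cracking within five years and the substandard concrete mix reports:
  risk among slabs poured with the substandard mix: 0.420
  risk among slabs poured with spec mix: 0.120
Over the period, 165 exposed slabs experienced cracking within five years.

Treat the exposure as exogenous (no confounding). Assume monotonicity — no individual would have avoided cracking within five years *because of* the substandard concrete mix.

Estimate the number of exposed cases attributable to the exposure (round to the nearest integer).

about 118 cases

Let p₁ = 0.42, p₀ = 0.12.
PN = (p₁ − p₀)/p₁ = (0.42 − 0.12) / 0.42 ≈ 0.71429.
Attributable cases ≈ PN × (exposed cases) = 0.71429 × 165 ≈ 117.86.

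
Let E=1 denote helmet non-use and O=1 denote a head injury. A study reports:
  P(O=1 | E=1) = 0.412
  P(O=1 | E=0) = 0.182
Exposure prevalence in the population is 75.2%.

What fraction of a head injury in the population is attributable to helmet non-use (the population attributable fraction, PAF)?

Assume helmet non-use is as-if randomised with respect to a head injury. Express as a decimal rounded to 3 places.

PAF ≈ 0.487

Let p₁ = 0.412, p₀ = 0.182.
Overall risk P(Y=1) = π·p₁ + (1−π)·p₀ = 0.752×0.412 + 0.248×0.182 = 0.35496.
Under exogeneity, PAF = [P(Y=1) − p₀] / P(Y=1).
PAF = (0.35496 − 0.182) / 0.35496 ≈ 0.4873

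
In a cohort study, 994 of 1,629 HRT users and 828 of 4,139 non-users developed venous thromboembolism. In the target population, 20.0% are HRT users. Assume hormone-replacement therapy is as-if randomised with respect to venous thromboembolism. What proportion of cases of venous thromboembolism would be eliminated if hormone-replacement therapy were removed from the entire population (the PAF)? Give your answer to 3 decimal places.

p₁ = P(outcome | exposed) = 994/1629 = 0.61019
p₀ = P(outcome | unexposed) = 828/4139 = 0.20005
Overall risk P(Y=1) = π·p₁ + (1−π)·p₀ = 0.2×0.61019 + 0.8×0.20005 = 0.28208.
Under exogeneity, PAF = [P(Y=1) − p₀] / P(Y=1).
PAF = (0.28208 − 0.20005) / 0.28208 ≈ 0.2908

PAF ≈ 0.291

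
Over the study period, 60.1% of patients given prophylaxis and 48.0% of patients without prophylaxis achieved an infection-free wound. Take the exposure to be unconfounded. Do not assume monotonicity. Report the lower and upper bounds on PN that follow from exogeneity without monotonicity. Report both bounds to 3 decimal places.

p₁ = 0.601, p₀ = 0.48.
Under exogeneity alone the bounds on PN are max{0,(p₁−p₀)/p₁} ≤ PN ≤ min{1,(1−p₀)/p₁}.
  lower = (p₁ − p₀)/p₁ = 0.121 / 0.601 ≈ 0.2013
  upper = min{1, (1 − p₀)/p₁} = 0.52 / 0.601 ≈ 0.8652

0.201 ≤ PN ≤ 0.865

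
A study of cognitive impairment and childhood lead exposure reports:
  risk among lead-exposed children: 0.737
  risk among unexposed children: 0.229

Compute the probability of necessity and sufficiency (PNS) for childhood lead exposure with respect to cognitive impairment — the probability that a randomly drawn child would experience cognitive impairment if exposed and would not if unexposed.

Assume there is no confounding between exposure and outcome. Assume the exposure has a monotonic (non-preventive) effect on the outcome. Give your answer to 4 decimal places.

Let p₁ = 0.737, p₀ = 0.229.
Under exogeneity and monotonicity, PNS = p₁ − p₀.
PNS = 0.737 − 0.229 = 0.508

PNS ≈ 0.5080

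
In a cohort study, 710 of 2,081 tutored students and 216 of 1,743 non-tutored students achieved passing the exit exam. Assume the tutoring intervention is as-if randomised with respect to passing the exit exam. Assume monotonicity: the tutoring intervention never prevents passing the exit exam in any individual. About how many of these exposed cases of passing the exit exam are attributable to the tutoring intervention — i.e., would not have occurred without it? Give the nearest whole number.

about 452 cases

p₁ = P(outcome | exposed) = 710/2081 = 0.34118
p₀ = P(outcome | unexposed) = 216/1743 = 0.12392
PN = (p₁ − p₀)/p₁ = (0.34118 − 0.12392) / 0.34118 ≈ 0.63678.
Attributable cases ≈ PN × (exposed cases) = 0.63678 × 710 ≈ 452.11.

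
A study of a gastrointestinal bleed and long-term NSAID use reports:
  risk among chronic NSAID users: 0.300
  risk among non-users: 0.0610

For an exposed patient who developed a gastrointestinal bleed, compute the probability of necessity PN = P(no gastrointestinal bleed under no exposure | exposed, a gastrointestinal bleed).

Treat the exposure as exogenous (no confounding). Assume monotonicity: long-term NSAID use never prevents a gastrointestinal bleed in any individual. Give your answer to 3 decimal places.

PN ≈ 0.797

Let p₁ = 0.3, p₀ = 0.061.
Under exogeneity and monotonicity, PN = (p₁ − p₀) / p₁.
PN = (0.3 − 0.061) / 0.3 = 0.239 / 0.3 ≈ 0.7967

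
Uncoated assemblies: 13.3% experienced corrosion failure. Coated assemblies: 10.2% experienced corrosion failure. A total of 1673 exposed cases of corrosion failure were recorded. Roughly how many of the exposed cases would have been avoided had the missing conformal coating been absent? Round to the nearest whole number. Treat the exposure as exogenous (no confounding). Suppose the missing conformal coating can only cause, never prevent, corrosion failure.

p₁ = 0.133, p₀ = 0.102.
PN = (p₁ − p₀)/p₁ = (0.133 − 0.102) / 0.133 ≈ 0.23308.
Attributable cases ≈ PN × (exposed cases) = 0.23308 × 1673 ≈ 389.95.

about 390 cases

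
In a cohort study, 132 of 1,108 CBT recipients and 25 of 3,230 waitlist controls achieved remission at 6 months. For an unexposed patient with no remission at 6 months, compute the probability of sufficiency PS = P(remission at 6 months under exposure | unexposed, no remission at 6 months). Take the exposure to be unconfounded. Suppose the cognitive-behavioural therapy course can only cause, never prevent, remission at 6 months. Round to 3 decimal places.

PS ≈ 0.112

p₁ = P(outcome | exposed) = 132/1108 = 0.11913
p₀ = P(outcome | unexposed) = 25/3230 = 0.0077399
Under exogeneity and monotonicity, PS = (p₁ − p₀) / (1 − p₀).
PS = (0.11913 − 0.0077399) / (1 − 0.0077399) = 0.11139 / 0.99226 ≈ 0.1123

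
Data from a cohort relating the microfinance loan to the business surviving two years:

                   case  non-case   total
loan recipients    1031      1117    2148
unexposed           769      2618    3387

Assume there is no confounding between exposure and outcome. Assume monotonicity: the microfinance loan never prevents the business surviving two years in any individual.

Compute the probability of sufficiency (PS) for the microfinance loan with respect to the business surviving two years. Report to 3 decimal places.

PS ≈ 0.327

p₁ = P(outcome | exposed) = 1031/2148 = 0.47998
p₀ = P(outcome | unexposed) = 769/3387 = 0.22704
Under exogeneity and monotonicity, PS = (p₁ − p₀) / (1 − p₀).
PS = (0.47998 − 0.22704) / (1 − 0.22704) = 0.25294 / 0.77296 ≈ 0.3272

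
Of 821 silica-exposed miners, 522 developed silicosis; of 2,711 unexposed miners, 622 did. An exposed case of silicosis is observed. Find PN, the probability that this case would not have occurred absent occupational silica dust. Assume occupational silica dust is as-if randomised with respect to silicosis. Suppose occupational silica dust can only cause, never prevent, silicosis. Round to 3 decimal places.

PN ≈ 0.639

p₁ = P(outcome | exposed) = 522/821 = 0.63581
p₀ = P(outcome | unexposed) = 622/2711 = 0.22944
Under exogeneity and monotonicity, PN = (p₁ − p₀) / p₁.
PN = (0.63581 − 0.22944) / 0.63581 = 0.40637 / 0.63581 ≈ 0.6391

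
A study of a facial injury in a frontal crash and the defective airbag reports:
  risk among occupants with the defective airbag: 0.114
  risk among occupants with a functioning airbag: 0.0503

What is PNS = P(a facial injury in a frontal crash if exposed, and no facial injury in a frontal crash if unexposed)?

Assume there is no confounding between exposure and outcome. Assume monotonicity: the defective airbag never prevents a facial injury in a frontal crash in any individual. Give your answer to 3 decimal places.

PNS ≈ 0.064

Let p₁ = 0.114, p₀ = 0.0503.
Under exogeneity and monotonicity, PNS = p₁ − p₀.
PNS = 0.114 − 0.0503 = 0.0637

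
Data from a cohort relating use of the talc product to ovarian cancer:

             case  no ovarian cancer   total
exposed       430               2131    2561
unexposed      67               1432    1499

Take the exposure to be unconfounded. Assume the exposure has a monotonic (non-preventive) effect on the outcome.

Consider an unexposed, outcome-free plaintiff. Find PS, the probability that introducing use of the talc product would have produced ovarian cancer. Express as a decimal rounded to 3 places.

PS ≈ 0.129

p₁ = P(outcome | exposed) = 430/2561 = 0.1679
p₀ = P(outcome | unexposed) = 67/1499 = 0.044696
Under exogeneity and monotonicity, PS = (p₁ − p₀)/(1 − p₀).
PS = (0.1679 − 0.044696) / 0.9553 ≈ 0.1290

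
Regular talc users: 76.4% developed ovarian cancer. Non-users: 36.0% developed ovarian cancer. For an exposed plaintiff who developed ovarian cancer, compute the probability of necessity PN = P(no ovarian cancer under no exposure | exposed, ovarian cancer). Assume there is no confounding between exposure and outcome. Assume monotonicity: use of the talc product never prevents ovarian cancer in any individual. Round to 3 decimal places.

PN ≈ 0.529

p₁ = 0.764, p₀ = 0.36.
Under exogeneity and monotonicity, PN = (p₁ − p₀) / p₁.
PN = (0.764 − 0.36) / 0.764 = 0.404 / 0.764 ≈ 0.5288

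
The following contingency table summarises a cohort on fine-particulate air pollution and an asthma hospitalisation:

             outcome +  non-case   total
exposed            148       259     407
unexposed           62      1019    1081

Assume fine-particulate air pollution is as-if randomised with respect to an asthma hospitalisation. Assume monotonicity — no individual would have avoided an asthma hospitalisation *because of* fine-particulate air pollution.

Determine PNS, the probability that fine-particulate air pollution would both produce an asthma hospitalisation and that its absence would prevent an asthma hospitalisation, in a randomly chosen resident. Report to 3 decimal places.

p₁ = P(outcome | exposed) = 148/407 = 0.36364
p₀ = P(outcome | unexposed) = 62/1081 = 0.057354
Under exogeneity and monotonicity, PNS = p₁ − p₀.
PNS = 0.36364 − 0.057354 = 0.30628

PNS ≈ 0.306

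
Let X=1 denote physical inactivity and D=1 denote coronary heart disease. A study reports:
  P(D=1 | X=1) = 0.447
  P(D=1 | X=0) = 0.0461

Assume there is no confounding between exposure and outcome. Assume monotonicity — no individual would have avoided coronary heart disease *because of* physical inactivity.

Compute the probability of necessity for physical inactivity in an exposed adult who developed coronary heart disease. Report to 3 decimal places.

PN ≈ 0.897

Let p₁ = 0.447, p₀ = 0.0461.
Under exogeneity and monotonicity, PN = (p₁ − p₀) / p₁.
PN = (0.447 − 0.0461) / 0.447 = 0.4009 / 0.447 ≈ 0.8969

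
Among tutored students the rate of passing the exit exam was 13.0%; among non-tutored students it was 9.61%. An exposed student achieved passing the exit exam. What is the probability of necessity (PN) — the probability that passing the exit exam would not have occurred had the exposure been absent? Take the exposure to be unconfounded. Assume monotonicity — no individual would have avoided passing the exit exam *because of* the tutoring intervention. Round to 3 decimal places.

p₁ = 0.13, p₀ = 0.0961.
Under exogeneity and monotonicity, PN = (p₁ − p₀) / p₁.
PN = (0.13 − 0.0961) / 0.13 = 0.0339 / 0.13 ≈ 0.2608

PN ≈ 0.261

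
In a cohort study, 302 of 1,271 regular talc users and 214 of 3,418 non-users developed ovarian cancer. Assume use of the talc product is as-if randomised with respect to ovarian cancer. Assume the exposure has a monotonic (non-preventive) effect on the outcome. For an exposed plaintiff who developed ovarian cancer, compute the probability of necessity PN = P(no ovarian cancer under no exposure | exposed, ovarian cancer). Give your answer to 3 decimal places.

PN ≈ 0.737

p₁ = P(outcome | exposed) = 302/1271 = 0.23761
p₀ = P(outcome | unexposed) = 214/3418 = 0.06261
Under exogeneity and monotonicity, PN = (p₁ − p₀) / p₁.
PN = (0.23761 − 0.06261) / 0.23761 = 0.175 / 0.23761 ≈ 0.7365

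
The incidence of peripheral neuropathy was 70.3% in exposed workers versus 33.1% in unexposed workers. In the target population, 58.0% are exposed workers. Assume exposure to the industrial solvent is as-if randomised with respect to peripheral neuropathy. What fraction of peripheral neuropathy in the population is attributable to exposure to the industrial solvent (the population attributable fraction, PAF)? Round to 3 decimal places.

PAF ≈ 0.395

p₁ = 0.703, p₀ = 0.331.
Overall risk P(Y=1) = π·p₁ + (1−π)·p₀ = 0.58×0.703 + 0.42×0.331 = 0.54676.
Under exogeneity, PAF = [P(Y=1) − p₀] / P(Y=1).
PAF = (0.54676 − 0.331) / 0.54676 ≈ 0.3946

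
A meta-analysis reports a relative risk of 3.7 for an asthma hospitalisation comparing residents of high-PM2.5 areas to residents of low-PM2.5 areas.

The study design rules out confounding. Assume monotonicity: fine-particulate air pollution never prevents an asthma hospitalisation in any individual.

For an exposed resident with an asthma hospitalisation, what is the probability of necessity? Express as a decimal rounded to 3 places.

PN ≈ 0.730

Under exogeneity and monotonicity, PN = (RR − 1) / RR = 1 − 1/RR.
PN = (3.7 − 1) / 3.7 = 2.7 / 3.7 ≈ 0.7297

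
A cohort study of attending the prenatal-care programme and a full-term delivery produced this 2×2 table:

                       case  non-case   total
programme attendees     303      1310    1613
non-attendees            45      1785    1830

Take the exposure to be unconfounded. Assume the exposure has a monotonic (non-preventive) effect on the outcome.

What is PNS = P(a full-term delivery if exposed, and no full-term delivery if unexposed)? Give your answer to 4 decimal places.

PNS ≈ 0.1633

p₁ = P(outcome | exposed) = 303/1613 = 0.18785
p₀ = P(outcome | unexposed) = 45/1830 = 0.02459
Under exogeneity and monotonicity, PNS = p₁ − p₀.
PNS = 0.18785 − 0.02459 = 0.16326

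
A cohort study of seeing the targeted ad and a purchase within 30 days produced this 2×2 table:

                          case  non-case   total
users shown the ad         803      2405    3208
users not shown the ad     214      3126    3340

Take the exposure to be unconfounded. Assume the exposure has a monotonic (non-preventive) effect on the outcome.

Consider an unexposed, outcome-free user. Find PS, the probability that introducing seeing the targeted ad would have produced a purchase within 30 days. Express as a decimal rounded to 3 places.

p₁ = P(outcome | exposed) = 803/3208 = 0.25031
p₀ = P(outcome | unexposed) = 214/3340 = 0.064072
Under exogeneity and monotonicity, PS = (p₁ − p₀)/(1 − p₀).
PS = (0.25031 − 0.064072) / 0.93593 ≈ 0.1990

PS ≈ 0.199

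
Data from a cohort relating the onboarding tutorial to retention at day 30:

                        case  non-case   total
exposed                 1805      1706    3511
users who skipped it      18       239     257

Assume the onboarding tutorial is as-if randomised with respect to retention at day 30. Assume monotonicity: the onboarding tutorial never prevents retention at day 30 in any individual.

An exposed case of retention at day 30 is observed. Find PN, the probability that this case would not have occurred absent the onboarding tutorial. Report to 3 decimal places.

p₁ = P(outcome | exposed) = 1805/3511 = 0.5141
p₀ = P(outcome | unexposed) = 18/257 = 0.070039
Under exogeneity and monotonicity, PN = (p₁ − p₀)/p₁.
PN = (0.5141 − 0.070039) / 0.5141 ≈ 0.8638

PN ≈ 0.864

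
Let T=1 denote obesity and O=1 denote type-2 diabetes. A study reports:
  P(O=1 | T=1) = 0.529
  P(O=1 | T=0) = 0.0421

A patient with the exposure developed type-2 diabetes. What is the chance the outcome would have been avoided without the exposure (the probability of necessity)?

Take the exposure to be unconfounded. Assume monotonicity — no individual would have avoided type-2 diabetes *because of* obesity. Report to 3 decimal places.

PN ≈ 0.920

Let p₁ = 0.529, p₀ = 0.0421.
Under exogeneity and monotonicity, PN = (p₁ − p₀) / p₁.
PN = (0.529 − 0.0421) / 0.529 = 0.4869 / 0.529 ≈ 0.9204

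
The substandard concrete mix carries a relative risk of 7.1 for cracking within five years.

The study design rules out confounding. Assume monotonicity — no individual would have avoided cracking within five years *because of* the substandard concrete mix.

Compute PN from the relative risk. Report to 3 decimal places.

PN ≈ 0.859

Under exogeneity and monotonicity, PN = (RR − 1) / RR = 1 − 1/RR.
PN = (7.1 − 1) / 7.1 = 6.1 / 7.1 ≈ 0.8592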